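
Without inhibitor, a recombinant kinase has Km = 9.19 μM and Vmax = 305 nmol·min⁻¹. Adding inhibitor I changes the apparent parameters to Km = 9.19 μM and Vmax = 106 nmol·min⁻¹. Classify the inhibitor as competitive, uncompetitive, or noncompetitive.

Vmax decreases (305 → 106 nmol·min⁻¹) while Km is unchanged — pure noncompetitive inhibition.

noncompetitive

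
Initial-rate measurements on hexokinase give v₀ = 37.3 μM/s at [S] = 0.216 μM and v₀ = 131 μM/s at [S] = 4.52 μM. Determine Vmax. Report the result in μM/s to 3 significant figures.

From v = Vmax[S]/(Km+[S]), each point gives Vmax = v(Km+[S])/[S].
Equating: 37.3(Km+0.216)/0.216 = 131(Km+4.52)/4.52.
172.7·Km + 37.3 = 28.98·Km + 131, so (172.7 − 28.98)·Km = 131 − 37.3.
Km = 93.70/143.7 = 0.652 μM; then Vmax = 37.3(0.652+0.216)/0.216 = 150 μM/s.

150 μM/s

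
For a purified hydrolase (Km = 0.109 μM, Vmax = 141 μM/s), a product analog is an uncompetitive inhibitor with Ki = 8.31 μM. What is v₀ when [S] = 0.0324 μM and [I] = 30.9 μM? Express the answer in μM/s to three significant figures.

α = 1 + [I]/Ki = 1 + 30.9/8.31 = 4.718.
For an uncompetitive inhibitor, both parameters are divided by α, giving Vmax/α and Km/α: Km,app = 0.0231 μM, Vmax,app = 29.9 μM/s.
v = Vmax,app·[S]/(Km,app + [S]) = 29.9 × 0.0324/(0.0231 + 0.0324) = 17.4 μM/s.

17.4 μM/s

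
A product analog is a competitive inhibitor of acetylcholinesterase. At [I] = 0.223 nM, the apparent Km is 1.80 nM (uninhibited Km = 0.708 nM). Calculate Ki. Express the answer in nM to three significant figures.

0.145 nM

Competitive: Km,app = α·Km with α = 1 + [I]/Ki.
α = Km,app/Km = 1.80/0.708 = 2.542.
Since α = 1 + [I]/Ki, [I]/Ki = 2.542 − 1 = 1.542 and Ki = 0.223/1.542 = 0.145 nM.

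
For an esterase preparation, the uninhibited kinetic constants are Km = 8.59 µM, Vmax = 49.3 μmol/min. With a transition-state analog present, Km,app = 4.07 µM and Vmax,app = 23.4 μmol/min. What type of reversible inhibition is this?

Both Km and Vmax decrease by the same factor (~2.11-fold) — characteristic of uncompetitive inhibition.

uncompetitive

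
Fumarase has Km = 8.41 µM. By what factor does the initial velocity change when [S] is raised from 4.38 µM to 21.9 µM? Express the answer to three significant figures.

2.11

Since Vmax cancels, v₂/v₁ = [S]₂(Km+[S]₁) / [S]₁(Km+[S]₂).
= 21.9×(8.41+4.38) / (4.38×(8.41+21.9)) = 280.1/132.8 = 2.11.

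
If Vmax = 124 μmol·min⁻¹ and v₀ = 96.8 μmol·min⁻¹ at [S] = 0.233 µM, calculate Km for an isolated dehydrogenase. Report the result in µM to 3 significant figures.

0.0655 µM

v/Vmax = 96.8/124 = 0.7806 = [S]/(Km+[S]).
So Km + [S] = [S]/0.7806 = 0.2985 µM, giving Km = 0.2985 − 0.233 = 0.0655 µM.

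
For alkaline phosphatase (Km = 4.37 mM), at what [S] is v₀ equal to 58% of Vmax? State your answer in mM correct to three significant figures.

v/Vmax = [S]/(Km+[S]) = 0.58, so [S] = Km·0.58/(1 − 0.58) = 4.37 × 1.381.
[S] = 6.03 mM.

6.03 mM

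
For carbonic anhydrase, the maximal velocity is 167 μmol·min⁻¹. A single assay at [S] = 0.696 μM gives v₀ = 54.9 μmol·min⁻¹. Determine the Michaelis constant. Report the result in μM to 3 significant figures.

From v = Vmax[S]/(Km+[S]), Km = [S](Vmax − v)/v.
Km = 0.696 × (167 − 54.9) / 54.9 = 78.02/54.9 = 1.42 μM.

1.42 μM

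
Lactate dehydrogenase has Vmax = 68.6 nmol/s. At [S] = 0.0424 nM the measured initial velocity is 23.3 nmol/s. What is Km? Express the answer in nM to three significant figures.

0.0824 nM

From v = Vmax[S]/(Km+[S]), Km = [S](Vmax − v)/v.
Km = 0.0424 × (68.6 − 23.3) / 23.3 = 1.921/23.3 = 0.0824 nM.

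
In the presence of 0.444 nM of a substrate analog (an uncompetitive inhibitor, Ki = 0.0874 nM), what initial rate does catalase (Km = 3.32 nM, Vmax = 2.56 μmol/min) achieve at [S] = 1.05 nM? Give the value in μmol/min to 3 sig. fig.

0.277 μmol/min

With α = 1 + [I]/Ki = 1 + 0.444/0.0874 = 6.080, the uncompetitive rate law is v = (Vmax/α)·[S] / (Km/α + [S]).
v = (2.56/6.080)×1.05 / (3.32/6.080 + 1.05) = 0.4421/1.596 = 0.277 μmol/min.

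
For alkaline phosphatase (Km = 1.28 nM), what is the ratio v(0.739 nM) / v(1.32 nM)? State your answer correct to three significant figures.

0.721

The fractional saturations are [S]/(Km+[S]) = 1.32/2.600 = 0.5077 and 0.739/2.019 = 0.3660.
v₂/v₁ is just their ratio: 0.3660/0.5077 = 0.721.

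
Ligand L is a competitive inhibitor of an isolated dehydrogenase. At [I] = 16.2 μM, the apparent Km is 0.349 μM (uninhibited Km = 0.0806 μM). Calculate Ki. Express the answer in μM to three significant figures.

Competitive: Km,app = α·Km with α = 1 + [I]/Ki.
α = Km,app/Km = 0.349/0.0806 = 4.330.
Ki = [I]/(α − 1) = 16.2/3.330 = 4.86 μM.

4.86 μM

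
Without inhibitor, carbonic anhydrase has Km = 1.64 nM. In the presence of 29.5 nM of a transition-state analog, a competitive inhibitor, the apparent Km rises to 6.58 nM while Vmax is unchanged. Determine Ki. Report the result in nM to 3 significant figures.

Competitive: Km,app = α·Km with α = 1 + [I]/Ki.
α = Km,app/Km = 6.58/1.64 = 4.012.
Ki = [I]/(α − 1) = 29.5/3.012 = 9.79 nM.

9.79 nM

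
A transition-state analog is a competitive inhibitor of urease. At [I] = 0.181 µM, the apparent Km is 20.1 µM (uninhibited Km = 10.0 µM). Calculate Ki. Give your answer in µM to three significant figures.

Competitive: Km,app = α·Km with α = 1 + [I]/Ki.
α = Km,app/Km = 20.1/10.0 = 2.010.
Since α = 1 + [I]/Ki, [I]/Ki = 2.010 − 1 = 1.010 and Ki = 0.181/1.010 = 0.179 µM.

0.179 µM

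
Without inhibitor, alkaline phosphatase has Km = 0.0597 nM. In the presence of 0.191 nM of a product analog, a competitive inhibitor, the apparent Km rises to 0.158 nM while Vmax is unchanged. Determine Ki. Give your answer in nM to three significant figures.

Competitive: Km,app = α·Km with α = 1 + [I]/Ki.
α = Km,app/Km = 0.158/0.0597 = 2.647.
Ki = [I]/(α − 1) = 0.191/1.647 = 0.116 nM.

0.116 nM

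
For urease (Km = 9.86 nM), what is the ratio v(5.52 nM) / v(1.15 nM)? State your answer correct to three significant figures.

Since Vmax cancels, v₂/v₁ = [S]₂(Km+[S]₁) / [S]₁(Km+[S]₂).
= 5.52×(9.86+1.15) / (1.15×(9.86+5.52)) = 60.78/17.69 = 3.44.

3.44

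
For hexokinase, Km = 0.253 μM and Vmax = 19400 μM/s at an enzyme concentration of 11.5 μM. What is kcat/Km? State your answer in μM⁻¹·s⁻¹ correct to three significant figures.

kcat = Vmax/[E]total = 19400/11.5 = 1690 s⁻¹.
kcat/Km = 1690/0.253 = 6670 μM⁻¹·s⁻¹.

6670 μM⁻¹·s⁻¹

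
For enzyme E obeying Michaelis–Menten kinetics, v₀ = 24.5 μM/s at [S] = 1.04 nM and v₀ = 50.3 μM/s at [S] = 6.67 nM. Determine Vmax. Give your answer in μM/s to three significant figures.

62.4 μM/s

From v = Vmax[S]/(Km+[S]), each point gives Vmax = v(Km+[S])/[S].
Equating: 24.5(Km+1.04)/1.04 = 50.3(Km+6.67)/6.67.
23.56·Km + 24.5 = 7.541·Km + 50.3, so (23.56 − 7.541)·Km = 50.3 − 24.5.
Km = 25.80/16.02 = 1.61 nM; then Vmax = 24.5(1.61+1.04)/1.04 = 62.4 μM/s.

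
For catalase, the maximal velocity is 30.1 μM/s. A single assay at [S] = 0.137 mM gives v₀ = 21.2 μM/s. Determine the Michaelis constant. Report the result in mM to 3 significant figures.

From v = Vmax[S]/(Km+[S]), Km = [S](Vmax − v)/v.
Km = 0.137 × (30.1 − 21.2) / 21.2 = 1.219/21.2 = 0.0575 mM.

0.0575 mM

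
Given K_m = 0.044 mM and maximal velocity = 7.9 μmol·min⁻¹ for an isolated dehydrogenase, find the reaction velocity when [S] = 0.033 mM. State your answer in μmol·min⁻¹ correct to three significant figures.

3.39 μmol·min⁻¹

v = Vmax·[S]/(Km + [S]) = 7.9 × 0.033 / (0.044 + 0.033)
  = 0.2607 / 0.07700 = 3.39 μmol·min⁻¹.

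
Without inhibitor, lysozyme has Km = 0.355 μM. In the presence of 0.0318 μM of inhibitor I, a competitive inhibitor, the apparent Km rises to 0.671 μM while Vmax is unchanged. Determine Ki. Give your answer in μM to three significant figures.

0.0357 μM

Competitive: Km,app = α·Km with α = 1 + [I]/Ki.
α = Km,app/Km = 0.671/0.355 = 1.890.
Since α = 1 + [I]/Ki, [I]/Ki = 1.890 − 1 = 0.8901 and Ki = 0.0318/0.8901 = 0.0357 μM.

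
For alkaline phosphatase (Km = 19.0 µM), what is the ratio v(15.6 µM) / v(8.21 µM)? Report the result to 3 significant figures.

The fractional saturations are [S]/(Km+[S]) = 8.21/27.21 = 0.3017 and 15.6/34.60 = 0.4509.
v₂/v₁ is just their ratio: 0.4509/0.3017 = 1.49.

1.49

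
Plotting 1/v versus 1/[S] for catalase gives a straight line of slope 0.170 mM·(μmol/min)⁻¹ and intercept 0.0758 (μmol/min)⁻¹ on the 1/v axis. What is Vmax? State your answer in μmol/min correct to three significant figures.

The y-intercept of a Lineweaver–Burk plot equals 1/Vmax, so Vmax = 1/0.0758 = 13.2 μmol/min.

13.2 μmol/min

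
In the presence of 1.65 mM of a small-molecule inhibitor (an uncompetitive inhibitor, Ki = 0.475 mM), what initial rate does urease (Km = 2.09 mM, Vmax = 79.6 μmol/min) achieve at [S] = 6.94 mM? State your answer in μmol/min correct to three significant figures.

16.7 μmol/min

α = 1 + [I]/Ki = 1 + 1.65/0.475 = 4.474.
For an uncompetitive inhibitor, both parameters are divided by α, giving Vmax/α and Km/α: Km,app = 0.467 mM, Vmax,app = 17.8 μmol/min.
v = Vmax,app·[S]/(Km,app + [S]) = 17.8 × 6.94/(0.467 + 6.94) = 16.7 μmol/min.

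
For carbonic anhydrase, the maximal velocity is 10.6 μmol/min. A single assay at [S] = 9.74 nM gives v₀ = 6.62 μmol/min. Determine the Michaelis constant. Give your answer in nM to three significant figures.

5.86 nM

v/Vmax = 6.62/10.6 = 0.6245 = [S]/(Km+[S]).
So Km + [S] = [S]/0.6245 = 15.60 nM, giving Km = 15.60 − 9.74 = 5.86 nM.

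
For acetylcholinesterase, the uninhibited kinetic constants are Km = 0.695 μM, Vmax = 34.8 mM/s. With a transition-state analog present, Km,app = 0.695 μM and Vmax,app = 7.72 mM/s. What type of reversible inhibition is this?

Vmax decreases (34.8 → 7.72 mM/s) while Km is unchanged — pure noncompetitive inhibition.

noncompetitive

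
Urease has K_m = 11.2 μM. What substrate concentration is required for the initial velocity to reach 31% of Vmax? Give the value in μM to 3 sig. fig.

v/Vmax = [S]/(Km+[S]) = 0.31, so [S] = Km·0.31/(1 − 0.31) = 11.2 × 0.4493.
[S] = 5.03 μM.

5.03 μM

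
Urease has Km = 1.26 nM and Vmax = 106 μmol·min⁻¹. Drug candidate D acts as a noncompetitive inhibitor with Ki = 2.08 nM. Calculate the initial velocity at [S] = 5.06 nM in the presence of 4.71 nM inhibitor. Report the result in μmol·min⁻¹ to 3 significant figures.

26.0 μmol·min⁻¹

With α = 1 + [I]/Ki = 1 + 4.71/2.08 = 3.264, the noncompetitive rate law is v = (Vmax/α)·[S] / (Km + [S]).
v = (106/3.264)×5.06 / (1.26 + 5.06) = 164.3/6.320 = 26.0 μmol·min⁻¹.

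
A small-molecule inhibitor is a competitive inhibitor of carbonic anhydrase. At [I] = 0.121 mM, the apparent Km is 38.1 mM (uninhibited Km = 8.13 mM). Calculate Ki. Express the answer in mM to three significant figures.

0.0328 mM

Competitive: Km,app = α·Km with α = 1 + [I]/Ki.
α = Km,app/Km = 38.1/8.13 = 4.686.
Since α = 1 + [I]/Ki, [I]/Ki = 4.686 − 1 = 3.686 and Ki = 0.121/3.686 = 0.0328 mM.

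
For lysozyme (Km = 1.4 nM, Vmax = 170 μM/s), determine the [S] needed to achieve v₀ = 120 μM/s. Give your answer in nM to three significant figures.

3.36 nM

The required fractional saturation is v/Vmax = 120/170 = 0.7059.
Then [S]/(Km+[S]) = 0.7059 ⇒ [S] = 1.4 × 0.7059/(1 − 0.7059) = 3.36 nM.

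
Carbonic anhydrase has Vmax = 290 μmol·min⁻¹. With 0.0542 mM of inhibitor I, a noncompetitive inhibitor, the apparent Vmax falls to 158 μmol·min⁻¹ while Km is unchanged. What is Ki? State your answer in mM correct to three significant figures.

Noncompetitive: Vmax,app = Vmax/α with α = 1 + [I]/Ki.
α = Vmax/Vmax,app = 290/158 = 1.835.
Ki = [I]/(α − 1) = 0.0542/0.8354 = 0.0649 mM.

0.0649 mM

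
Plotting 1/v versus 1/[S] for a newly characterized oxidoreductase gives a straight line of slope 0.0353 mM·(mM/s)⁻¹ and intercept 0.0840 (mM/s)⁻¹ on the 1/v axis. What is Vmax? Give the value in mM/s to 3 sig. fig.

11.9 mM/s

The y-intercept of a Lineweaver–Burk plot equals 1/Vmax, so Vmax = 1/0.0840 = 11.9 mM/s.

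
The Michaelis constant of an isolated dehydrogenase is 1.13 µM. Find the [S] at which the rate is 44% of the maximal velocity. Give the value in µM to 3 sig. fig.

0.888 µM

v/Vmax = [S]/(Km+[S]) = 0.44, so [S] = Km·0.44/(1 − 0.44) = 1.13 × 0.7857.
[S] = 0.888 µM.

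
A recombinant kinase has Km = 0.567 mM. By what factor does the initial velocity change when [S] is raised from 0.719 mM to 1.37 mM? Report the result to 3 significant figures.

1.27

Since Vmax cancels, v₂/v₁ = [S]₂(Km+[S]₁) / [S]₁(Km+[S]₂).
= 1.37×(0.567+0.719) / (0.719×(0.567+1.37)) = 1.762/1.393 = 1.27.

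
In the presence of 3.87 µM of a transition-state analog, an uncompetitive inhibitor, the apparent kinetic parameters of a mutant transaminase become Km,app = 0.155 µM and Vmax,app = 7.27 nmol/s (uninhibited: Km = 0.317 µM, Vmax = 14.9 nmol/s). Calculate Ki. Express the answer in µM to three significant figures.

3.69 µM

Uncompetitive: Vmax,app = Vmax/α (and Km,app = Km/α) with α = 1 + [I]/Ki.
α = Vmax/Vmax,app = 14.9/7.27 = 2.050.
Ki = [I]/(α − 1) = 3.87/1.050 = 3.69 µM.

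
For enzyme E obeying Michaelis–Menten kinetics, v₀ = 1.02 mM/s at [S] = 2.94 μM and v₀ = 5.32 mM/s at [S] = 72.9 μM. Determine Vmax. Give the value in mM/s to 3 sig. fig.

6.47 mM/s

From v = Vmax[S]/(Km+[S]), each point gives Vmax = v(Km+[S])/[S].
Equating: 1.02(Km+2.94)/2.94 = 5.32(Km+72.9)/72.9.
0.3469·Km + 1.02 = 0.07298·Km + 5.32, so (0.3469 − 0.07298)·Km = 5.32 − 1.02.
Km = 4.300/0.2740 = 15.7 μM; then Vmax = 1.02(15.7+2.94)/2.94 = 6.47 mM/s.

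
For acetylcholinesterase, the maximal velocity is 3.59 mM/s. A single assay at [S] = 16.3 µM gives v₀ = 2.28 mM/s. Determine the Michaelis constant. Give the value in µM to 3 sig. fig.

From v = Vmax[S]/(Km+[S]), Km = [S](Vmax − v)/v.
Km = 16.3 × (3.59 − 2.28) / 2.28 = 21.35/2.28 = 9.37 µM.

9.37 µM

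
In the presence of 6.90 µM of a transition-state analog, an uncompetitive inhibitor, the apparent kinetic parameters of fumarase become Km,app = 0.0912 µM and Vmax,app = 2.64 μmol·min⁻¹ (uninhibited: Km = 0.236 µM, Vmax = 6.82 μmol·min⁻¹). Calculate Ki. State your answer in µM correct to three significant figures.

Uncompetitive: Vmax,app = Vmax/α (and Km,app = Km/α) with α = 1 + [I]/Ki.
α = Vmax/Vmax,app = 6.82/2.64 = 2.583.
Since α = 1 + [I]/Ki, [I]/Ki = 2.583 − 1 = 1.583 and Ki = 6.90/1.583 = 4.36 µM.

4.36 µM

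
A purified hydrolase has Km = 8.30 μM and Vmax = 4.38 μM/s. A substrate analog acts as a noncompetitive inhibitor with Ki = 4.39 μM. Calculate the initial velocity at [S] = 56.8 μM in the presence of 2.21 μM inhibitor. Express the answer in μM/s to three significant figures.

α = 1 + [I]/Ki = 1 + 2.21/4.39 = 1.503.
For a noncompetitive inhibitor, Vmax is reduced to Vmax/α while Km is unchanged: Km,app = 8.30 μM, Vmax,app = 2.91 μM/s.
v = Vmax,app·[S]/(Km,app + [S]) = 2.91 × 56.8/(8.30 + 56.8) = 2.54 μM/s.

2.54 μM/s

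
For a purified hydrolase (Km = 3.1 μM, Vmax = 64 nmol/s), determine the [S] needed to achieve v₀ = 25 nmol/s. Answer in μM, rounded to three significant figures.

Rearranging v = Vmax[S]/(Km+[S]) gives [S] = Km·v/(Vmax − v).
[S] = 3.1 × 25 / (64 − 25) = 77.50/39.00 = 1.99 μM.

1.99 μM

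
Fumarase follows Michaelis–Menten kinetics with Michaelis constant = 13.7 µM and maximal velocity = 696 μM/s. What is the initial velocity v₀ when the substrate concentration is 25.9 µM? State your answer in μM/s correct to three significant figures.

455 μM/s

[S]/(Km+[S]) = 25.9/39.60 = 0.6540, the fractional saturation.
v = 0.6540 × Vmax = 0.6540 × 696 = 455 μM/s.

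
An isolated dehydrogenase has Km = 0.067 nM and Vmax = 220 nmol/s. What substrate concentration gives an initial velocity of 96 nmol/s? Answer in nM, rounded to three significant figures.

0.0519 nM

The required fractional saturation is v/Vmax = 96/220 = 0.4364.
Then [S]/(Km+[S]) = 0.4364 ⇒ [S] = 0.067 × 0.4364/(1 − 0.4364) = 0.0519 nM.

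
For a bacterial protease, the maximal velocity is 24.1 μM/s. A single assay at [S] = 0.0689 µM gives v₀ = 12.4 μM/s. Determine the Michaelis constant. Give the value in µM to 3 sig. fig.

0.0650 µM

From v = Vmax[S]/(Km+[S]), Km = [S](Vmax − v)/v.
Km = 0.0689 × (24.1 − 12.4) / 12.4 = 0.8061/12.4 = 0.0650 µM.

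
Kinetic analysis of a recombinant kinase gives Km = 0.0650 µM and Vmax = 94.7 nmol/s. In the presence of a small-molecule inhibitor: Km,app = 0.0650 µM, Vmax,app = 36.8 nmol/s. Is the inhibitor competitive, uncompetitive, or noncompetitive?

Vmax decreases (94.7 → 36.8 nmol/s) while Km is unchanged — pure noncompetitive inhibition.

noncompetitive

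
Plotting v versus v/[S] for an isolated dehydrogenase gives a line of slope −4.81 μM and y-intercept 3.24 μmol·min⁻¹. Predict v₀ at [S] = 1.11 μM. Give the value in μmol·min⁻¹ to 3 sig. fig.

In the Eadie–Hofstee form v = Vmax − Km·(v/[S]), the slope is −Km and the intercept is Vmax, so Km = 4.81 μM and Vmax = 3.24 μmol·min⁻¹.
v = 3.24 × 1.11/(4.81 + 1.11) = 0.608 μmol·min⁻¹.

0.608 μmol·min⁻¹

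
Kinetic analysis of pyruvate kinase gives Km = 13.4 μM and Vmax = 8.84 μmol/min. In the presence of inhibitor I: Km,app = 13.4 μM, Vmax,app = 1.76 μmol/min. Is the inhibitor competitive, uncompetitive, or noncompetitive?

Vmax decreases (8.84 → 1.76 μmol/min) while Km is unchanged — pure noncompetitive inhibition.

noncompetitive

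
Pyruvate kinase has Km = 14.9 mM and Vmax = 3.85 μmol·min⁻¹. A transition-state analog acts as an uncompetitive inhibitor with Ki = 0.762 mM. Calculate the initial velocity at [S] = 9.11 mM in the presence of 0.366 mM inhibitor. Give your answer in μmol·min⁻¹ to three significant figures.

α = 1 + [I]/Ki = 1 + 0.366/0.762 = 1.480.
For an uncompetitive inhibitor, both parameters are divided by α, giving Vmax/α and Km/α: Km,app = 10.1 mM, Vmax,app = 2.60 μmol·min⁻¹.
v = Vmax,app·[S]/(Km,app + [S]) = 2.60 × 9.11/(10.1 + 9.11) = 1.24 μmol·min⁻¹.

1.24 μmol·min⁻¹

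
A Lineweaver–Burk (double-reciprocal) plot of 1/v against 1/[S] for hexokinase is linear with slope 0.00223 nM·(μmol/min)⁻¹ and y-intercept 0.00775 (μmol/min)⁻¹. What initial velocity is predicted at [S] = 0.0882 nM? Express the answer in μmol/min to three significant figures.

30.3 μmol/min

The y-intercept is 1/Vmax, so Vmax = 1/0.00775 = 129 μmol/min.
The slope is Km/Vmax, so Km = 0.00223 × 129 = 0.288 nM.
Then v = 129 × 0.0882/(0.288 + 0.0882) = 30.3 μmol/min.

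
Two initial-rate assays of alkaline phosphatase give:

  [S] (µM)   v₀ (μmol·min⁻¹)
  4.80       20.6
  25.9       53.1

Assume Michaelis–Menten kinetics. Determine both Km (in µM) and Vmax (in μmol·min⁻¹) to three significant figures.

Km = 14.5 µM; Vmax = 82.8 μmol·min⁻¹

From v = Vmax[S]/(Km+[S]), each point gives Vmax = v(Km+[S])/[S].
Equating: 20.6(Km+4.80)/4.80 = 53.1(Km+25.9)/25.9.
4.292·Km + 20.6 = 2.050·Km + 53.1, so (4.292 − 2.050)·Km = 53.1 − 20.6.
Km = 32.50/2.241 = 14.5 µM; then Vmax = 20.6(14.5+4.80)/4.80 = 82.8 μmol·min⁻¹.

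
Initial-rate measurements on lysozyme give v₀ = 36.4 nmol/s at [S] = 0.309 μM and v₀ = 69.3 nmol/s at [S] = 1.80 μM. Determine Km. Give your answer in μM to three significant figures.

In reciprocal form, 1/v = (Km/Vmax)·(1/[S]) + 1/Vmax. The two points give (1/[S], 1/v) = (3.236, 0.02747) and (0.5556, 0.01443).
Slope = (0.02747 − 0.01443)/(3.236 − 0.5556) = 0.004865; intercept = 0.02747 − 0.004865×3.236 = 0.01173.
Vmax = 1/intercept = 85.3 nmol/s; Km = slope × Vmax = 0.004865 × 85.3 = 0.415 μM.

0.415 μM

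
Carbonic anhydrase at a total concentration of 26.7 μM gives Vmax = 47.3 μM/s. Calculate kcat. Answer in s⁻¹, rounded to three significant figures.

1.77 s⁻¹

kcat = Vmax/[E]total = 47.3 μM/s / 26.7 μM = 1.77 s⁻¹.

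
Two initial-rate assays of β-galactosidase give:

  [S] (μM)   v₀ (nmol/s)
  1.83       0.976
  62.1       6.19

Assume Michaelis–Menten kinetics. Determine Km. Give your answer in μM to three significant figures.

In reciprocal form, 1/v = (Km/Vmax)·(1/[S]) + 1/Vmax. The two points give (1/[S], 1/v) = (0.5464, 1.025) and (0.01610, 0.1616).
Slope = (1.025 − 0.1616)/(0.5464 − 0.01610) = 1.627; intercept = 1.025 − 1.627×0.5464 = 0.1353.
Vmax = 1/intercept = 7.39 nmol/s; Km = slope × Vmax = 1.627 × 7.39 = 12.0 μM.

12.0 μM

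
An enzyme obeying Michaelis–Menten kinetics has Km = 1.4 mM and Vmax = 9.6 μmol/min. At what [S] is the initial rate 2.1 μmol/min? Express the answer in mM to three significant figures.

0.392 mM

The required fractional saturation is v/Vmax = 2.1/9.6 = 0.2188.
Then [S]/(Km+[S]) = 0.2188 ⇒ [S] = 1.4 × 0.2188/(1 − 0.2188) = 0.392 mM.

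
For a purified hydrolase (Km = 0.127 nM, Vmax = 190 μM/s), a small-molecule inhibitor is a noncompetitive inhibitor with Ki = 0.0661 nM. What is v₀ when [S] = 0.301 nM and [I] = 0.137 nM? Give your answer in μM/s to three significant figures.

α = 1 + [I]/Ki = 1 + 0.137/0.0661 = 3.073.
For a noncompetitive inhibitor, Vmax is reduced to Vmax/α while Km is unchanged: Km,app = 0.127 nM, Vmax,app = 61.8 μM/s.
v = Vmax,app·[S]/(Km,app + [S]) = 61.8 × 0.301/(0.127 + 0.301) = 43.5 μM/s.

43.5 μM/s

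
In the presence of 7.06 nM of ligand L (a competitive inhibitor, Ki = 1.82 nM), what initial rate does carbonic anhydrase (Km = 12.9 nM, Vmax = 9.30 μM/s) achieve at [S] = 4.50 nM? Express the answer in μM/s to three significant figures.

With α = 1 + [I]/Ki = 1 + 7.06/1.82 = 4.879, the competitive rate law is v = Vmax[S] / (αKm + [S]).
v = 9.30×4.50 / (4.879×12.9 + 4.50) = 41.85/67.44 = 0.621 μM/s.

0.621 μM/s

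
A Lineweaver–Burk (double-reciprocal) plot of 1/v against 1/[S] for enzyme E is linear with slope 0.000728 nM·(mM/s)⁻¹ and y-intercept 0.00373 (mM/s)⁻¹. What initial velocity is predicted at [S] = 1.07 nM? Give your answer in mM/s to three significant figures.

The y-intercept is 1/Vmax, so Vmax = 1/0.00373 = 268 mM/s.
The slope is Km/Vmax, so Km = 0.000728 × 268 = 0.195 nM.
Then v = 268 × 1.07/(0.195 + 1.07) = 227 mM/s.

227 mM/s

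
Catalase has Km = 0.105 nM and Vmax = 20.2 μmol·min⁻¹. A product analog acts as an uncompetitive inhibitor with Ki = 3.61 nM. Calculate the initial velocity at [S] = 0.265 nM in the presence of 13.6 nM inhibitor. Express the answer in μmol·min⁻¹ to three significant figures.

With α = 1 + [I]/Ki = 1 + 13.6/3.61 = 4.767, the uncompetitive rate law is v = (Vmax/α)·[S] / (Km/α + [S]).
v = (20.2/4.767)×0.265 / (0.105/4.767 + 0.265) = 1.123/0.2870 = 3.91 μmol·min⁻¹.

3.91 μmol·min⁻¹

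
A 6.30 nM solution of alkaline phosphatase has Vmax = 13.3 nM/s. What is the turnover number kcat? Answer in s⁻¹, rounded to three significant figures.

kcat = Vmax/[E]total = 13.3 nM/s / 6.30 nM = 2.11 s⁻¹.

2.11 s⁻¹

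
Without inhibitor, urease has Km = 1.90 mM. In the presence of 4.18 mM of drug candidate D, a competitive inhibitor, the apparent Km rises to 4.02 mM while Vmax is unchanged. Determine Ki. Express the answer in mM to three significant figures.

3.75 mM

Competitive: Km,app = α·Km with α = 1 + [I]/Ki.
α = Km,app/Km = 4.02/1.90 = 2.116.
Since α = 1 + [I]/Ki, [I]/Ki = 2.116 − 1 = 1.116 and Ki = 4.18/1.116 = 3.75 mM.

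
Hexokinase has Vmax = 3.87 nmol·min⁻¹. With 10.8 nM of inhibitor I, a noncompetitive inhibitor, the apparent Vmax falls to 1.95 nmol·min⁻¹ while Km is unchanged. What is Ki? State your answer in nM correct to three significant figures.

Noncompetitive: Vmax,app = Vmax/α with α = 1 + [I]/Ki.
α = Vmax/Vmax,app = 3.87/1.95 = 1.985.
Since α = 1 + [I]/Ki, [I]/Ki = 1.985 − 1 = 0.9846 and Ki = 10.8/0.9846 = 11.0 nM.

11.0 nM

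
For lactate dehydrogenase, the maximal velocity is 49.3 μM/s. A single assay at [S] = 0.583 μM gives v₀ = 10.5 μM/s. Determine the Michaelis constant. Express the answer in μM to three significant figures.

2.15 μM

From v = Vmax[S]/(Km+[S]), Km = [S](Vmax − v)/v.
Km = 0.583 × (49.3 − 10.5) / 10.5 = 22.62/10.5 = 2.15 μM.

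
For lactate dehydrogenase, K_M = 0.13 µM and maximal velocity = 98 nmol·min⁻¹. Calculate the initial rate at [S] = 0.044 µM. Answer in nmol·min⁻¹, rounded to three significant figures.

24.8 nmol·min⁻¹

[S]/(Km+[S]) = 0.044/0.1740 = 0.2529, the fractional saturation.
v = 0.2529 × Vmax = 0.2529 × 98 = 24.8 nmol·min⁻¹.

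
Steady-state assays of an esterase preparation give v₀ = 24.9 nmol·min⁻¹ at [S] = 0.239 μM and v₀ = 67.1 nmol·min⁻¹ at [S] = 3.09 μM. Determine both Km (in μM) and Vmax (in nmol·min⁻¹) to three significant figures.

From v = Vmax[S]/(Km+[S]), each point gives Vmax = v(Km+[S])/[S].
Equating: 24.9(Km+0.239)/0.239 = 67.1(Km+3.09)/3.09.
104.2·Km + 24.9 = 21.72·Km + 67.1, so (104.2 − 21.72)·Km = 67.1 − 24.9.
Km = 42.20/82.47 = 0.512 μM; then Vmax = 24.9(0.512+0.239)/0.239 = 78.2 nmol·min⁻¹.

Km = 0.512 μM; Vmax = 78.2 nmol·min⁻¹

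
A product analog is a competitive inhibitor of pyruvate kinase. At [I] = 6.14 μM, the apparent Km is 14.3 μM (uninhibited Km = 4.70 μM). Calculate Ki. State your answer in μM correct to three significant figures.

Competitive: Km,app = α·Km with α = 1 + [I]/Ki.
α = Km,app/Km = 14.3/4.70 = 3.043.
Since α = 1 + [I]/Ki, [I]/Ki = 3.043 − 1 = 2.043 and Ki = 6.14/2.043 = 3.01 μM.

3.01 μM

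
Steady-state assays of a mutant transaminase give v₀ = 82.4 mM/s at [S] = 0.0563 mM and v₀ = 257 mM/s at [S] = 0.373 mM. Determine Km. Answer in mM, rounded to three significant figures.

In reciprocal form, 1/v = (Km/Vmax)·(1/[S]) + 1/Vmax. The two points give (1/[S], 1/v) = (17.76, 0.01214) and (2.681, 0.003891).
Slope = (0.01214 − 0.003891)/(17.76 − 2.681) = 0.0005467; intercept = 0.01214 − 0.0005467×17.76 = 0.002425.
Vmax = 1/intercept = 412 mM/s; Km = slope × Vmax = 0.0005467 × 412 = 0.225 mM.

0.225 mM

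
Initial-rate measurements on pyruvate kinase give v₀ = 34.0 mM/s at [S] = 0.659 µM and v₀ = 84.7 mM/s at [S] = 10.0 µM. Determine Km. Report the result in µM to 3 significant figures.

From v = Vmax[S]/(Km+[S]), each point gives Vmax = v(Km+[S])/[S].
Equating: 34.0(Km+0.659)/0.659 = 84.7(Km+10.0)/10.0.
51.59·Km + 34.0 = 8.470·Km + 84.7, so (51.59 − 8.470)·Km = 84.7 − 34.0.
Km = 50.70/43.12 = 1.18 µM; then Vmax = 34.0(1.18+0.659)/0.659 = 94.7 mM/s.

1.18 µM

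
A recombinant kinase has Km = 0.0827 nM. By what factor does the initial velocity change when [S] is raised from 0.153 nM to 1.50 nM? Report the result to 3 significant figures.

Since Vmax cancels, v₂/v₁ = [S]₂(Km+[S]₁) / [S]₁(Km+[S]₂).
= 1.50×(0.0827+0.153) / (0.153×(0.0827+1.50)) = 0.3535/0.2422 = 1.46.

1.46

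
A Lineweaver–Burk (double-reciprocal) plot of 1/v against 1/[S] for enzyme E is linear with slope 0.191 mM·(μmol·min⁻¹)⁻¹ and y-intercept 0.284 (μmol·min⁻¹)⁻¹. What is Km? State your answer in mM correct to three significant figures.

0.673 mM

y-intercept = 1/Vmax ⇒ Vmax = 3.52 μmol·min⁻¹; slope = Km/Vmax ⇒ Km = slope × Vmax.
Km = 0.191 × 3.52 = 0.673 mM.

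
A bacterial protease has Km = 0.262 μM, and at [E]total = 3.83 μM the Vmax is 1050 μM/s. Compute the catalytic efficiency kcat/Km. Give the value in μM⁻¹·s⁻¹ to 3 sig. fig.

1050 μM⁻¹·s⁻¹

kcat = Vmax/[E]total = 1050/3.83 = 274 s⁻¹.
kcat/Km = 274/0.262 = 1050 μM⁻¹·s⁻¹.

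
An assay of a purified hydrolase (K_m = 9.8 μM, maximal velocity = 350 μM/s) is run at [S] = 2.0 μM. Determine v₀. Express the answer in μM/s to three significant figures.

[S]/(Km+[S]) = 2.0/11.80 = 0.1695, the fractional saturation.
v = 0.1695 × Vmax = 0.1695 × 350 = 59.3 μM/s.

59.3 μM/s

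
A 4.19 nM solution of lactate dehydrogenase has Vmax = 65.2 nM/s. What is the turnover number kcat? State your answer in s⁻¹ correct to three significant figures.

15.6 s⁻¹

kcat = Vmax/[E]total = 65.2 nM/s / 4.19 nM = 15.6 s⁻¹.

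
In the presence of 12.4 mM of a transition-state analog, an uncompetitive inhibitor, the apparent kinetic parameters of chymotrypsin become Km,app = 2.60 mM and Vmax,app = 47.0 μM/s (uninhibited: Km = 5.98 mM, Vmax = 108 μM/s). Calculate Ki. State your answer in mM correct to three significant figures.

Uncompetitive: Vmax,app = Vmax/α (and Km,app = Km/α) with α = 1 + [I]/Ki.
α = Vmax/Vmax,app = 108/47.0 = 2.298.
Since α = 1 + [I]/Ki, [I]/Ki = 2.298 − 1 = 1.298 and Ki = 12.4/1.298 = 9.55 mM.

9.55 mM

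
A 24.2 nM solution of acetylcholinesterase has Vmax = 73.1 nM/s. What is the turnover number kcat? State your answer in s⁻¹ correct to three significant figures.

3.02 s⁻¹

kcat = Vmax/[E]total = 73.1 nM/s / 24.2 nM = 3.02 s⁻¹.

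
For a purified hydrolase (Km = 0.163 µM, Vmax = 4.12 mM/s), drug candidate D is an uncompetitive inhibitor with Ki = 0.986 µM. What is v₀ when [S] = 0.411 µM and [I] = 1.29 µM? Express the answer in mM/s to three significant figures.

α = 1 + [I]/Ki = 1 + 1.29/0.986 = 2.308.
For an uncompetitive inhibitor, both parameters are divided by α, giving Vmax/α and Km/α: Km,app = 0.0706 µM, Vmax,app = 1.78 mM/s.
v = Vmax,app·[S]/(Km,app + [S]) = 1.78 × 0.411/(0.0706 + 0.411) = 1.52 mM/s.

1.52 mM/s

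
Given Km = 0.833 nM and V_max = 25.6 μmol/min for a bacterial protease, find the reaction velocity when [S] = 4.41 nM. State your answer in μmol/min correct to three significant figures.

21.5 μmol/min

v = Vmax·[S]/(Km + [S]) = 25.6 × 4.41 / (0.833 + 4.41)
  = 112.9 / 5.243 = 21.5 μmol/min.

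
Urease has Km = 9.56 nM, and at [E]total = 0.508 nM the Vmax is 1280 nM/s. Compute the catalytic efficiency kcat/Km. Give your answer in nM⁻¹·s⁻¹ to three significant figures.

264 nM⁻¹·s⁻¹

kcat = Vmax/[E]total = 1280/0.508 = 2520 s⁻¹.
kcat/Km = 2520/9.56 = 264 nM⁻¹·s⁻¹.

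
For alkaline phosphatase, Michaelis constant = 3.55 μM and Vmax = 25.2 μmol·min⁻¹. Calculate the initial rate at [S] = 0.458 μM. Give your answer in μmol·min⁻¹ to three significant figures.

[S]/(Km+[S]) = 0.458/4.008 = 0.1143, the fractional saturation.
v = 0.1143 × Vmax = 0.1143 × 25.2 = 2.88 μmol·min⁻¹.

2.88 μmol·min⁻¹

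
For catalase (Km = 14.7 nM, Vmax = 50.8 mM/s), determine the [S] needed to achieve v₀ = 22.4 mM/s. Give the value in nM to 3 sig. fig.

Rearranging v = Vmax[S]/(Km+[S]) gives [S] = Km·v/(Vmax − v).
[S] = 14.7 × 22.4 / (50.8 − 22.4) = 329.3/28.40 = 11.6 nM.

11.6 nM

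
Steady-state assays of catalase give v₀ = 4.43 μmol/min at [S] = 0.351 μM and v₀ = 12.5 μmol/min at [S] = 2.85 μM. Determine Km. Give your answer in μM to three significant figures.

0.980 μM

From v = Vmax[S]/(Km+[S]), each point gives Vmax = v(Km+[S])/[S].
Equating: 4.43(Km+0.351)/0.351 = 12.5(Km+2.85)/2.85.
12.62·Km + 4.43 = 4.386·Km + 12.5, so (12.62 − 4.386)·Km = 12.5 − 4.43.
Km = 8.070/8.235 = 0.980 μM; then Vmax = 4.43(0.980+0.351)/0.351 = 16.8 μmol/min.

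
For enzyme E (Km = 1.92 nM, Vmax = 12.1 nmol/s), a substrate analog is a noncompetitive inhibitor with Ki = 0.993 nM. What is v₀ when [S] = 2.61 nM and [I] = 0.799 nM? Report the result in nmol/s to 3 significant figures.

α = 1 + [I]/Ki = 1 + 0.799/0.993 = 1.805.
For a noncompetitive inhibitor, Vmax is reduced to Vmax/α while Km is unchanged: Km,app = 1.92 nM, Vmax,app = 6.70 nmol/s.
v = Vmax,app·[S]/(Km,app + [S]) = 6.70 × 2.61/(1.92 + 2.61) = 3.86 nmol/s.

3.86 nmol/s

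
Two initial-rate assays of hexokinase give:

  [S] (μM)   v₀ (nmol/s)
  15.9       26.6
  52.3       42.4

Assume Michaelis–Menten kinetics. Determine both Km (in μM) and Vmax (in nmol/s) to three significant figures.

From v = Vmax[S]/(Km+[S]), each point gives Vmax = v(Km+[S])/[S].
Equating: 26.6(Km+15.9)/15.9 = 42.4(Km+52.3)/52.3.
1.673·Km + 26.6 = 0.8107·Km + 42.4, so (1.673 − 0.8107)·Km = 42.4 − 26.6.
Km = 15.80/0.8622 = 18.3 μM; then Vmax = 26.6(18.3+15.9)/15.9 = 57.3 nmol/s.

Km = 18.3 μM; Vmax = 57.3 nmol/s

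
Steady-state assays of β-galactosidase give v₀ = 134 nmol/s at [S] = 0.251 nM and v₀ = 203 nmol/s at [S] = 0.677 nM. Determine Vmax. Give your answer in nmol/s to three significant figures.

291 nmol/s

In reciprocal form, 1/v = (Km/Vmax)·(1/[S]) + 1/Vmax. The two points give (1/[S], 1/v) = (3.984, 0.007463) and (1.477, 0.004926).
Slope = (0.007463 − 0.004926)/(3.984 − 1.477) = 0.001012; intercept = 0.007463 − 0.001012×3.984 = 0.003432.
Vmax = 1/intercept = 291 nmol/s; Km = slope × Vmax = 0.001012 × 291 = 0.295 nM.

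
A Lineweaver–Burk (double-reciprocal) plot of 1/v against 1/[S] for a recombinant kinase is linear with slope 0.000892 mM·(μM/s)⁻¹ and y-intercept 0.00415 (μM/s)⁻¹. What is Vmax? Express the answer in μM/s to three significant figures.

The y-intercept of a Lineweaver–Burk plot equals 1/Vmax, so Vmax = 1/0.00415 = 241 μM/s.

241 μM/s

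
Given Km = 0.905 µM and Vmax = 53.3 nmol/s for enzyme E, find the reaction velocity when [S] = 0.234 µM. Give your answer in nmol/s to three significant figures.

11.0 nmol/s

v = Vmax·[S]/(Km + [S]) = 53.3 × 0.234 / (0.905 + 0.234)
  = 12.47 / 1.139 = 11.0 nmol/s.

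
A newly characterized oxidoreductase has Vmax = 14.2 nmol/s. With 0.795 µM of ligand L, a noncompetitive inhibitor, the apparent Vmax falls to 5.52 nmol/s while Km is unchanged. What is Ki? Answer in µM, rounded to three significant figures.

0.506 µM

Noncompetitive: Vmax,app = Vmax/α with α = 1 + [I]/Ki.
α = Vmax/Vmax,app = 14.2/5.52 = 2.572.
Since α = 1 + [I]/Ki, [I]/Ki = 2.572 − 1 = 1.572 and Ki = 0.795/1.572 = 0.506 µM.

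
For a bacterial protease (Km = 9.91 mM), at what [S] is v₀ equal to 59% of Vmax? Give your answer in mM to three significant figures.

v/Vmax = [S]/(Km+[S]) = 0.59, so [S] = Km·0.59/(1 − 0.59) = 9.91 × 1.439.
[S] = 14.3 mM.

14.3 mM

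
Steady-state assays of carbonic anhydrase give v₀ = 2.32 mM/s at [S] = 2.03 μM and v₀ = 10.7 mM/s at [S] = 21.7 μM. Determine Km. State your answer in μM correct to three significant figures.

12.9 μM

From v = Vmax[S]/(Km+[S]), each point gives Vmax = v(Km+[S])/[S].
Equating: 2.32(Km+2.03)/2.03 = 10.7(Km+21.7)/21.7.
1.143·Km + 2.32 = 0.4931·Km + 10.7, so (1.143 − 0.4931)·Km = 10.7 − 2.32.
Km = 8.380/0.6498 = 12.9 μM; then Vmax = 2.32(12.9+2.03)/2.03 = 17.1 mM/s.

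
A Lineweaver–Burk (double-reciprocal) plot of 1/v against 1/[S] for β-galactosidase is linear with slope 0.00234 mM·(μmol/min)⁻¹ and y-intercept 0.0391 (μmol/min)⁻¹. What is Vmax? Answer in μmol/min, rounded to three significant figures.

The y-intercept of a Lineweaver–Burk plot equals 1/Vmax, so Vmax = 1/0.0391 = 25.6 μmol/min.

25.6 μmol/min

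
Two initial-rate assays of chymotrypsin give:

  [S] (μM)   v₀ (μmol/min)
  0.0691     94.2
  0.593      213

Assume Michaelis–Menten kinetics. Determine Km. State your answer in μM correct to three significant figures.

In reciprocal form, 1/v = (Km/Vmax)·(1/[S]) + 1/Vmax. The two points give (1/[S], 1/v) = (14.47, 0.01062) and (1.686, 0.004695).
Slope = (0.01062 − 0.004695)/(14.47 − 1.686) = 0.0004631; intercept = 0.01062 − 0.0004631×14.47 = 0.003914.
Vmax = 1/intercept = 255 μmol/min; Km = slope × Vmax = 0.0004631 × 255 = 0.118 μM.

0.118 μM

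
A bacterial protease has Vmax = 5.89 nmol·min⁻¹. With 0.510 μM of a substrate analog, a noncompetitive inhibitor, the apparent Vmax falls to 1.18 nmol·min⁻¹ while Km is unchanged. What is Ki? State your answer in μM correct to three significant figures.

Noncompetitive: Vmax,app = Vmax/α with α = 1 + [I]/Ki.
α = Vmax/Vmax,app = 5.89/1.18 = 4.992.
Since α = 1 + [I]/Ki, [I]/Ki = 4.992 − 1 = 3.992 and Ki = 0.510/3.992 = 0.128 μM.

0.128 μM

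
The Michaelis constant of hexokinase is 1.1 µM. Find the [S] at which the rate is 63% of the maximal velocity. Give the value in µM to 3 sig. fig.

1.87 µM

v/Vmax = [S]/(Km+[S]) = 0.63, so [S] = Km·0.63/(1 − 0.63) = 1.1 × 1.703.
[S] = 1.87 µM.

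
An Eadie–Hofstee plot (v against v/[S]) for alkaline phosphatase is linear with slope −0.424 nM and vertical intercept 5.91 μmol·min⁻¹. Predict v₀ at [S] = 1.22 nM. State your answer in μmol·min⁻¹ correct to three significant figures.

4.39 μmol·min⁻¹

In the Eadie–Hofstee form v = Vmax − Km·(v/[S]), the slope is −Km and the intercept is Vmax, so Km = 0.424 nM and Vmax = 5.91 μmol·min⁻¹.
v = 5.91 × 1.22/(0.424 + 1.22) = 4.39 μmol·min⁻¹.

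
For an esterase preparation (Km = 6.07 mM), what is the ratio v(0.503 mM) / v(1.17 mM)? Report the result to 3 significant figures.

Since Vmax cancels, v₂/v₁ = [S]₂(Km+[S]₁) / [S]₁(Km+[S]₂).
= 0.503×(6.07+1.17) / (1.17×(6.07+0.503)) = 3.642/7.690 = 0.474.

0.474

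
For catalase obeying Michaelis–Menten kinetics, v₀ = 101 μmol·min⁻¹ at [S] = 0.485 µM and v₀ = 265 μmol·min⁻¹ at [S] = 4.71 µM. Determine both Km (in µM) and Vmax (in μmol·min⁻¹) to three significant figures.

Km = 1.08 µM; Vmax = 326 μmol·min⁻¹

From v = Vmax[S]/(Km+[S]), each point gives Vmax = v(Km+[S])/[S].
Equating: 101(Km+0.485)/0.485 = 265(Km+4.71)/4.71.
208.2·Km + 101 = 56.26·Km + 265, so (208.2 − 56.26)·Km = 265 − 101.
Km = 164.0/152.0 = 1.08 µM; then Vmax = 101(1.08+0.485)/0.485 = 326 μmol·min⁻¹.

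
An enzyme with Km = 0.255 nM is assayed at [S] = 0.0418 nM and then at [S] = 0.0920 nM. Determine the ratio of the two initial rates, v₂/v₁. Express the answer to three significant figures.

1.88

The fractional saturations are [S]/(Km+[S]) = 0.0418/0.2968 = 0.1408 and 0.0920/0.3470 = 0.2651.
v₂/v₁ is just their ratio: 0.2651/0.1408 = 1.88.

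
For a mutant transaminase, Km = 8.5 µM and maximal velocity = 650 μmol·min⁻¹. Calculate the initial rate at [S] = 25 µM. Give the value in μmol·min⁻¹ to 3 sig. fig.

[S]/(Km+[S]) = 25/33.50 = 0.7463, the fractional saturation.
v = 0.7463 × Vmax = 0.7463 × 650 = 485 μmol·min⁻¹.

485 μmol·min⁻¹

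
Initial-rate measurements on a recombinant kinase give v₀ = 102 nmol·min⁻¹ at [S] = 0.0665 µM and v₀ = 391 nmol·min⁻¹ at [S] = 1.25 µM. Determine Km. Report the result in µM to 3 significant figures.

In reciprocal form, 1/v = (Km/Vmax)·(1/[S]) + 1/Vmax. The two points give (1/[S], 1/v) = (15.04, 0.009804) and (0.8000, 0.002558).
Slope = (0.009804 − 0.002558)/(15.04 − 0.8000) = 0.0005090; intercept = 0.009804 − 0.0005090×15.04 = 0.002150.
Vmax = 1/intercept = 465 nmol·min⁻¹; Km = slope × Vmax = 0.0005090 × 465 = 0.237 µM.

0.237 µM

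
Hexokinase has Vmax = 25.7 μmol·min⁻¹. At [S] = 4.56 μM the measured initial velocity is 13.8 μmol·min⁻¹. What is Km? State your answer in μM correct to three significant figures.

v/Vmax = 13.8/25.7 = 0.5370 = [S]/(Km+[S]).
So Km + [S] = [S]/0.5370 = 8.492 μM, giving Km = 8.492 − 4.56 = 3.93 μM.

3.93 μM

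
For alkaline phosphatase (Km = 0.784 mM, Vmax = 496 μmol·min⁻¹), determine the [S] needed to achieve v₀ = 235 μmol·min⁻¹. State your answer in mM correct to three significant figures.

Rearranging v = Vmax[S]/(Km+[S]) gives [S] = Km·v/(Vmax − v).
[S] = 0.784 × 235 / (496 − 235) = 184.2/261.0 = 0.706 mM.

0.706 mM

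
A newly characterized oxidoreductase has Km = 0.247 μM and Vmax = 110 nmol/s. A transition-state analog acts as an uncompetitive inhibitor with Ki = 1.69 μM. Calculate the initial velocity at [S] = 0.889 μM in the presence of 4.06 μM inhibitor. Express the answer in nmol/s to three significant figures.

With α = 1 + [I]/Ki = 1 + 4.06/1.69 = 3.402, the uncompetitive rate law is v = (Vmax/α)·[S] / (Km/α + [S]).
v = (110/3.402)×0.889 / (0.247/3.402 + 0.889) = 28.74/0.9616 = 29.9 nmol/s.

29.9 nmol/s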